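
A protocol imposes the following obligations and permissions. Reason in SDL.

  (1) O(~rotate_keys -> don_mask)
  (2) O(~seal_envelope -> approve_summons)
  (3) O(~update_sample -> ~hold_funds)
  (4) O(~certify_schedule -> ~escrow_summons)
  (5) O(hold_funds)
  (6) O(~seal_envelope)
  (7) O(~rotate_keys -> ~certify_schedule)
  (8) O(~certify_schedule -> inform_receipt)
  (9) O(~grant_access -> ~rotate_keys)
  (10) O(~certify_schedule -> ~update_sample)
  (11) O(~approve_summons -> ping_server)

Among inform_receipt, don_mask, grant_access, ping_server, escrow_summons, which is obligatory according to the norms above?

grant_access

Premise 5 gives O(hold_funds).
Premise 3, O(~update_sample -> ~hold_funds), contraposes to O(hold_funds -> update_sample); with O(hold_funds) we get O(update_sample).
Premise 10 is O(~certify_schedule -> ~update_sample); contrapositively O(update_sample -> certify_schedule). Since O(update_sample) holds, K gives O(certify_schedule).
Premise 7 is O(~rotate_keys -> ~certify_schedule); contrapositively O(certify_schedule -> rotate_keys). Since O(certify_schedule) holds, K gives O(rotate_keys).
The contrapositive of premise 9 (O(~grant_access -> ~rotate_keys)) is O(rotate_keys -> grant_access), and O(rotate_keys) is already established, so O(grant_access).
So O(grant_access) holds — grant_access is obligatory. None of the other listed options is made obligatory by any chain of premises.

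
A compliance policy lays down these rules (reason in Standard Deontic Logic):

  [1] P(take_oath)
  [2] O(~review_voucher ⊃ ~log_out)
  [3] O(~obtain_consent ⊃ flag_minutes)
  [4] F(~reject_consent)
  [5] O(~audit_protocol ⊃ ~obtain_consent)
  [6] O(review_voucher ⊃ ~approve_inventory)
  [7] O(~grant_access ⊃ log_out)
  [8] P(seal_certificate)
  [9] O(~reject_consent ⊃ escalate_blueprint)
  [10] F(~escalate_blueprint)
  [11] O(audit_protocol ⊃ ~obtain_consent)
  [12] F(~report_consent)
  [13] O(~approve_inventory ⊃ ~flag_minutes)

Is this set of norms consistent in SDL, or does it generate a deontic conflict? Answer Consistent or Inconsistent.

Premise 9 is O(~reject_consent ⊃ escalate_blueprint); even if O(escalate_blueprint) held, inferring O(~reject_consent) would be affirming the consequent — invalid.
So O(~reject_consent) is not derivable, and the apparent clash with O(reject_consent) does not arise.
A world satisfying every obligation exists (e.g. approve_inventory=true, audit_protocol=false, escalate_blueprint=true, flag_minutes=true, grant_access=true, log_out=false, obtain_consent=false, reject_consent=true, report_consent=true, review_voucher=false, seal_certificate=false, take_oath=false); no atom is both obligatory and forbidden, so the set is consistent.

Consistent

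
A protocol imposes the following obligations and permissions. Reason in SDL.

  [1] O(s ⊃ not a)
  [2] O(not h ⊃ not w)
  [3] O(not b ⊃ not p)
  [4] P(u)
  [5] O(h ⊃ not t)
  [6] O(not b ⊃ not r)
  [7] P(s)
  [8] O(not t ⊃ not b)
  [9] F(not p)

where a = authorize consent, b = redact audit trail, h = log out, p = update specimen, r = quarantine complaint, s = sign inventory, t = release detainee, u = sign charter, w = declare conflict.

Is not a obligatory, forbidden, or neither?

Neither

Premise 1 is O(s ⊃ not a), but O(s) is not derivable from the premises (the permission P(s) asserts only not O(not s), not O(s)), so it does not yield O(not a).
No premise or chain of K-axiom applications forces O(not a), and none forces O(a). So not a is neither obligatory nor forbidden under these norms.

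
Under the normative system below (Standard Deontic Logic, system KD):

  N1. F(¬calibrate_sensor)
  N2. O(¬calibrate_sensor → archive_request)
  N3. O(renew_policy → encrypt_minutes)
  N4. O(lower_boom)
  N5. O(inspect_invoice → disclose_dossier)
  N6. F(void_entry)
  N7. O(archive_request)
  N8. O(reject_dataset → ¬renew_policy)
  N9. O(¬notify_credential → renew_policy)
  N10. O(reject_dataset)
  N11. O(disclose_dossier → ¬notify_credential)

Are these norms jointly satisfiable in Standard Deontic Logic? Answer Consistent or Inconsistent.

Premise 2 is O(¬calibrate_sensor → archive_request); even if O(archive_request) held, inferring O(¬calibrate_sensor) would be affirming the consequent — invalid.
So O(¬calibrate_sensor) is not derivable, and the apparent clash with O(calibrate_sensor) does not arise.
A world satisfying every obligation exists (e.g. archive_request=true, calibrate_sensor=true, disclose_dossier=false, encrypt_minutes=false, inspect_invoice=false, lower_boom=true, notify_credential=true, reject_dataset=true, renew_policy=false, void_entry=false); no atom is both obligatory and forbidden, so the set is consistent.

Consistent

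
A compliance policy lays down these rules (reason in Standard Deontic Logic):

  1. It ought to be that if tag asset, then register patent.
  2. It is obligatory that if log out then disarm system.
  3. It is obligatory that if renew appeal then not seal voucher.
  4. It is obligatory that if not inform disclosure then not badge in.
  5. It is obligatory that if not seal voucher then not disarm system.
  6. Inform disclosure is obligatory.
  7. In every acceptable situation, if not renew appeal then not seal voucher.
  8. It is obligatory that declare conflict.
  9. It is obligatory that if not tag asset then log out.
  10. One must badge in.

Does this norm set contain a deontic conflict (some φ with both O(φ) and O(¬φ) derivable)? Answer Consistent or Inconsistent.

Consistent

Premise 4 is O(¬inform_disclosure → ¬badge_in), but O(¬inform_disclosure) is not derivable from the premises, so it does not yield O(¬badge_in).
So O(¬badge_in) is not derivable, and the apparent clash with O(badge_in) does not arise.
A world satisfying every obligation exists (e.g. badge_in=true, declare_conflict=true, disarm_system=false, inform_disclosure=true, log_out=false, register_patent=true, renew_appeal=false, seal_voucher=false, tag_asset=true); no atom is both obligatory and forbidden, so the set is consistent.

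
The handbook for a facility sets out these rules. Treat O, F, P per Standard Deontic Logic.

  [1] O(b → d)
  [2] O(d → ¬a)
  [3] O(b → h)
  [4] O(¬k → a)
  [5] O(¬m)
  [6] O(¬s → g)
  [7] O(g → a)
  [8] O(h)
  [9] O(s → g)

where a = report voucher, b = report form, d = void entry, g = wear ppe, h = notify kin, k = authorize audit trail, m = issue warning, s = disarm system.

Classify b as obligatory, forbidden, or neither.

Forbidden

Premises 9 and 6 cover both cases: O(s → g) and O(¬s → g). Since s ∨ ¬s is a tautology, O(g) follows.
From O(g) and premise 7, O(g → a), we obtain O(a).
Premise 2 is O(d → ¬a); contrapositively O(a → ¬d). Since O(a) holds, K gives O(¬d).
The contrapositive of premise 1 (O(b → d)) is O(¬d → ¬b), and O(¬d) is already established, so O(¬b).
Premises 3, 4, 5, 8 do not contribute to this derivation.
Thus O(¬b), which is F(b): b is forbidden.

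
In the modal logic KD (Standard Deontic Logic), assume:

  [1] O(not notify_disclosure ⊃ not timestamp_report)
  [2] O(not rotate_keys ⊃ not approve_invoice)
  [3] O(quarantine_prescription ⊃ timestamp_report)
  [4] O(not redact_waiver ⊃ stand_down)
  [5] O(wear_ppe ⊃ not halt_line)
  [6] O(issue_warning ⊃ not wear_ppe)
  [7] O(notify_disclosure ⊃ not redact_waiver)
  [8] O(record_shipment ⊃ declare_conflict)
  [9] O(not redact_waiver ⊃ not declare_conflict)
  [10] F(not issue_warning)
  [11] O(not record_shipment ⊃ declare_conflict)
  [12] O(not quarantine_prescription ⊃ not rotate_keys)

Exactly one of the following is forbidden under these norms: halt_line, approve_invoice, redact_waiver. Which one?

By case analysis on not record_shipment: premise 11 gives O(not record_shipment ⊃ declare_conflict) and premise 8 gives O(record_shipment ⊃ declare_conflict), so O(declare_conflict) either way.
The contrapositive of premise 9 (O(not redact_waiver ⊃ not declare_conflict)) is O(declare_conflict ⊃ redact_waiver), and O(declare_conflict) is already established, so O(redact_waiver).
Premise 7, O(notify_disclosure ⊃ not redact_waiver), contraposes to O(redact_waiver ⊃ not notify_disclosure); with O(redact_waiver) we get O(not notify_disclosure).
From O(not notify_disclosure) and premise 1, O(not notify_disclosure ⊃ not timestamp_report), we obtain O(not timestamp_report).
Premise 3, O(quarantine_prescription ⊃ timestamp_report), contraposes to O(not timestamp_report ⊃ not quarantine_prescription); with O(not timestamp_report) we get O(not quarantine_prescription).
With premise 12, O(not quarantine_prescription ⊃ not rotate_keys), the K-axiom yields O(not rotate_keys).
Premise 2 is O(not rotate_keys ⊃ not approve_invoice); since O(not rotate_keys), deontic closure gives O(not approve_invoice).
So O(not approve_invoice) holds, i.e. approve_invoice is forbidden. None of the other listed options is forbidden under the premises.

approve_invoice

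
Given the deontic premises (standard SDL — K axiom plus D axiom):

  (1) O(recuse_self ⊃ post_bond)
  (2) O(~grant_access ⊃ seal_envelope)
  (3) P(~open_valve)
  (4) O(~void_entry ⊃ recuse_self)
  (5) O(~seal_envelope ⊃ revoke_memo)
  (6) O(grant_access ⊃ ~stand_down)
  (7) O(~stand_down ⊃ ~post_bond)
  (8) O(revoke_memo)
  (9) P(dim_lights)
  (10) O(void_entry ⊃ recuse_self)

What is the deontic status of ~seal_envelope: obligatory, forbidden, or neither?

Forbidden

Premises 4 and 10 cover both cases: O(~void_entry ⊃ recuse_self) and O(void_entry ⊃ recuse_self). Since ~void_entry ∨ void_entry is a tautology, O(recuse_self) follows.
Applying K to premise 1 (O(recuse_self ⊃ post_bond)) and O(recuse_self) yields O(post_bond).
Premise 7, O(~stand_down ⊃ ~post_bond), contraposes to O(post_bond ⊃ stand_down); with O(post_bond) we get O(stand_down).
Premise 6, O(grant_access ⊃ ~stand_down), contraposes to O(stand_down ⊃ ~grant_access); with O(stand_down) we get O(~grant_access).
Applying K to premise 2 (O(~grant_access ⊃ seal_envelope)) and O(~grant_access) yields O(seal_envelope).
Premises 3, 5, 8, 9 do not contribute to this derivation.
Thus O(seal_envelope), which is F(~seal_envelope): ~seal_envelope is forbidden.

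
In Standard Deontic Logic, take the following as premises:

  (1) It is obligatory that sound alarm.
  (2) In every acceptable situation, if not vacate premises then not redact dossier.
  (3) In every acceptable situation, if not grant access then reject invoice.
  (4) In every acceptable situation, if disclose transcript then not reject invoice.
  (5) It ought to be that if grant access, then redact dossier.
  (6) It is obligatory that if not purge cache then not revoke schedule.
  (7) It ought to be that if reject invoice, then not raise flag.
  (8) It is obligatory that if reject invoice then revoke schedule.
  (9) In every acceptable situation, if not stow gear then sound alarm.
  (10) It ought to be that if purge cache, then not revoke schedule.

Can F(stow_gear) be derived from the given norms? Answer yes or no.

No

Premise 9 is O(¬stow_gear → sound_alarm); even if O(sound_alarm) held, inferring O(¬stow_gear) would be affirming the consequent — invalid.
No other premise forces O(¬stow_gear). An ideal world satisfying every premise can still have stow_gear true, so F(stow_gear) is not derivable.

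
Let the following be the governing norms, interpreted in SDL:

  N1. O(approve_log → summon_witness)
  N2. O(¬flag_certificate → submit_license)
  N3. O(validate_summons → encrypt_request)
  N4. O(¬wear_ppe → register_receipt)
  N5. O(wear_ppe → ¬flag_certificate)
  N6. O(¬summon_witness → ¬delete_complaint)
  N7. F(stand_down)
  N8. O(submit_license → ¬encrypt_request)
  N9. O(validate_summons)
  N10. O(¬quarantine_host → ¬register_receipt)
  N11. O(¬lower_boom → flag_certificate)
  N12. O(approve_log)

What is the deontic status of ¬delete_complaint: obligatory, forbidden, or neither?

Premise 6 is O(¬summon_witness → ¬delete_complaint), but O(¬summon_witness) is not derivable from the premises, so it does not yield O(¬delete_complaint).
No premise or chain of K-axiom applications forces O(¬delete_complaint), and none forces O(delete_complaint). So ¬delete_complaint is neither obligatory nor forbidden under these norms.

Neither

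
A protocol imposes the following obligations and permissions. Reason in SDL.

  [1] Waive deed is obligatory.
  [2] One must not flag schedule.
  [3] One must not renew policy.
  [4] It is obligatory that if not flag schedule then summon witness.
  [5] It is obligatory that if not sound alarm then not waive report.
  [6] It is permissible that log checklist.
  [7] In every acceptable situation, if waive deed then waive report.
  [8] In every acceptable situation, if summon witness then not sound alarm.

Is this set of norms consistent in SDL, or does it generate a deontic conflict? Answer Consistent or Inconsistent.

Premise 1 states O(waive_deed) outright.
From O(waive_deed) and premise 7, O(waive_deed → waive_report), we obtain O(waive_report).
The contrapositive of premise 5 (O(¬sound_alarm → ¬waive_report)) is O(waive_report → sound_alarm), and O(waive_report) is already established, so O(sound_alarm).
The contrapositive of premise 8 (O(summon_witness → ¬sound_alarm)) is O(sound_alarm → ¬summon_witness), and O(sound_alarm) is already established, so O(¬summon_witness).
The contrapositive of premise 4 (O(¬flag_schedule → summon_witness)) is O(¬summon_witness → flag_schedule), and O(¬summon_witness) is already established, so O(flag_schedule).
However, F(flag_schedule) at premise 2 amounts to O(¬flag_schedule).
We now have both O(flag_schedule) and O(¬flag_schedule) — flag_schedule is simultaneously obligatory and forbidden, violating the D-axiom.

Inconsistent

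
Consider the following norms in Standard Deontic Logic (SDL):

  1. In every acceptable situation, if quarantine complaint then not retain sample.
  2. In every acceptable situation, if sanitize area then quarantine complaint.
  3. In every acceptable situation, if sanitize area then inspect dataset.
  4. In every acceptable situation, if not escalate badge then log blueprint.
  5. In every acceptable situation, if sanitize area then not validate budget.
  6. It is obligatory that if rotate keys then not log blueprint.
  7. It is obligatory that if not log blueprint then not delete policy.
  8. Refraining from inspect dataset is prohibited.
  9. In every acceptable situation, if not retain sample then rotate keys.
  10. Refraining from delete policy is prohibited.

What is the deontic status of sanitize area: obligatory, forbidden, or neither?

Premise 10, F(¬delete_policy), is equivalent to O(delete_policy).
Premise 7, O(¬log_blueprint → ¬delete_policy), contraposes to O(delete_policy → log_blueprint); with O(delete_policy) we get O(log_blueprint).
Premise 6, O(rotate_keys → ¬log_blueprint), contraposes to O(log_blueprint → ¬rotate_keys); with O(log_blueprint) we get O(¬rotate_keys).
Premise 9, O(¬retain_sample → rotate_keys), contraposes to O(¬rotate_keys → retain_sample); with O(¬rotate_keys) we get O(retain_sample).
Premise 1 is O(quarantine_complaint → ¬retain_sample); contrapositively O(retain_sample → ¬quarantine_complaint). Since O(retain_sample) holds, K gives O(¬quarantine_complaint).
Premise 2, O(sanitize_area → quarantine_complaint), contraposes to O(¬quarantine_complaint → ¬sanitize_area); with O(¬quarantine_complaint) we get O(¬sanitize_area).
Premises 3, 4, 5, 8 do not contribute to this derivation.
Thus O(¬sanitize_area), which is F(sanitize_area): sanitize_area is forbidden.

Forbidden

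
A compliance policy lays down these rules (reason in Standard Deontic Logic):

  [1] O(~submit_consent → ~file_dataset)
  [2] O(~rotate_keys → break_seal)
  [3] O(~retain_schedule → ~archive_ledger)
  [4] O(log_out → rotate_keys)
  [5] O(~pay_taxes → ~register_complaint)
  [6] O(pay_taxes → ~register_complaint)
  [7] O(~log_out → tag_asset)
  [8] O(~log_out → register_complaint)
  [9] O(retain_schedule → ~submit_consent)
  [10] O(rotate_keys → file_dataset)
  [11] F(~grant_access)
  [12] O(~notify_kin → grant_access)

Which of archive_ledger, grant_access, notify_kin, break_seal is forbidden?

archive_ledger

Premises 5 and 6 cover both cases: O(~pay_taxes → ~register_complaint) and O(pay_taxes → ~register_complaint). Since ~pay_taxes ∨ pay_taxes is a tautology, O(~register_complaint) follows.
The contrapositive of premise 8 (O(~log_out → register_complaint)) is O(~register_complaint → log_out), and O(~register_complaint) is already established, so O(log_out).
Premise 4 is O(log_out → rotate_keys); since O(log_out), deontic closure gives O(rotate_keys).
From O(rotate_keys) and premise 10, O(rotate_keys → file_dataset), we obtain O(file_dataset).
The contrapositive of premise 1 (O(~submit_consent → ~file_dataset)) is O(file_dataset → submit_consent), and O(file_dataset) is already established, so O(submit_consent).
The contrapositive of premise 9 (O(retain_schedule → ~submit_consent)) is O(submit_consent → ~retain_schedule), and O(submit_consent) is already established, so O(~retain_schedule).
With premise 3, O(~retain_schedule → ~archive_ledger), the K-axiom yields O(~archive_ledger).
So O(~archive_ledger) holds, i.e. archive_ledger is forbidden. None of the other listed options is forbidden under the premises.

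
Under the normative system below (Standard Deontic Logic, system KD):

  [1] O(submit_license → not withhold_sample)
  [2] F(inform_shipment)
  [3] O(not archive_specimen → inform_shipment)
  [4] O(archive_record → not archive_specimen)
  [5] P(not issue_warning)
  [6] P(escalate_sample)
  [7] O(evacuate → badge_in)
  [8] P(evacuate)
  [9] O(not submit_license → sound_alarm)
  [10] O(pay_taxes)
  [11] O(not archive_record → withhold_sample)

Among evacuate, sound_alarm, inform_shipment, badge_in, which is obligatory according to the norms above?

sound_alarm

Premise 2 is F(inform_shipment), i.e. O(not inform_shipment).
Premise 3, O(not archive_specimen → inform_shipment), contraposes to O(not inform_shipment → archive_specimen); with O(not inform_shipment) we get O(archive_specimen).
The contrapositive of premise 4 (O(archive_record → not archive_specimen)) is O(archive_specimen → not archive_record), and O(archive_specimen) is already established, so O(not archive_record).
Applying K to premise 11 (O(not archive_record → withhold_sample)) and O(not archive_record) yields O(withhold_sample).
The contrapositive of premise 1 (O(submit_license → not withhold_sample)) is O(withhold_sample → not submit_license), and O(withhold_sample) is already established, so O(not submit_license).
From O(not submit_license) and premise 9, O(not submit_license → sound_alarm), we obtain O(sound_alarm).
So O(sound_alarm) holds — sound_alarm is obligatory. None of the other listed options is made obligatory by any chain of premises.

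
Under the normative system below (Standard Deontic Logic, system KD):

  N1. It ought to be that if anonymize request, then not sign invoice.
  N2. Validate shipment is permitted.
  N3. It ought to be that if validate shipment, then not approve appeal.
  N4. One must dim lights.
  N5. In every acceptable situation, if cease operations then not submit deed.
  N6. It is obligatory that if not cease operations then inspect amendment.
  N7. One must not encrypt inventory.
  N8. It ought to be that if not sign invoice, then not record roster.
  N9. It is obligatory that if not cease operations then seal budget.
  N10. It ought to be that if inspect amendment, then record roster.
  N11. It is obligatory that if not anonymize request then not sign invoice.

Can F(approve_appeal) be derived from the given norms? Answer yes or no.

No

Premise 3 is O(validate_shipment → ¬approve_appeal), but O(validate_shipment) is not derivable from the premises (the permission P(validate_shipment) asserts only ¬O(¬validate_shipment), not O(validate_shipment)), so it does not yield O(¬approve_appeal).
No other premise forces O(¬approve_appeal). An ideal world satisfying every premise can still have approve_appeal true, so F(approve_appeal) is not derivable.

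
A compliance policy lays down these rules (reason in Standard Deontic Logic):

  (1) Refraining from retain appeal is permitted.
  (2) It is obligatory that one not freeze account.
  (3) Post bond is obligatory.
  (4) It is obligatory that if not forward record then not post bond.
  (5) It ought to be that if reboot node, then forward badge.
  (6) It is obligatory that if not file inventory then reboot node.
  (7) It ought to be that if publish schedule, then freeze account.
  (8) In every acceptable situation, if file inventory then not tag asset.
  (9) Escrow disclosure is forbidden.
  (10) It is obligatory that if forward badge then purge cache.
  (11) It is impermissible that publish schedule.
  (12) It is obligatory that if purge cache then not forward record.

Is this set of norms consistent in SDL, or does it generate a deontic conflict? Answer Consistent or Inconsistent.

Consistent

Premise 7 is O(publish_schedule → freeze_account), but O(publish_schedule) is not derivable from the premises, so it does not yield O(freeze_account).
So O(freeze_account) is not derivable, and the apparent clash with O(¬freeze_account) does not arise.
A world satisfying every obligation exists (e.g. escrow_disclosure=false, file_inventory=true, forward_badge=false, forward_record=true, freeze_account=false, post_bond=true, publish_schedule=false, purge_cache=false, reboot_node=false, retain_appeal=false, tag_asset=false); no atom is both obligatory and forbidden, so the set is consistent.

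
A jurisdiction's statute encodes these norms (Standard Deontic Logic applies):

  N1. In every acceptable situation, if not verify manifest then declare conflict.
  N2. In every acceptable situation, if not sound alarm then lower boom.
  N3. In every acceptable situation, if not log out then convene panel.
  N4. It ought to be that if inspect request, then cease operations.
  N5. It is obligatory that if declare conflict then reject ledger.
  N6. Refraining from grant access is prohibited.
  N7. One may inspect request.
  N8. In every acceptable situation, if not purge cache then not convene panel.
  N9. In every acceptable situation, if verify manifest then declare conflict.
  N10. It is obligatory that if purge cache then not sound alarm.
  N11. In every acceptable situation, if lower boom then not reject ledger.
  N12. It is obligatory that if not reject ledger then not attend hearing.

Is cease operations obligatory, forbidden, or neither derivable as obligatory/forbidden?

Neither

Premise 4 is O(inspect_request → cease_operations), but O(inspect_request) is not derivable from the premises (the permission P(inspect_request) asserts only ¬O(¬inspect_request), not O(inspect_request)), so it does not yield O(cease_operations).
No premise or chain of K-axiom applications forces O(cease_operations), and none forces O(¬cease_operations). So cease_operations is neither obligatory nor forbidden under these norms.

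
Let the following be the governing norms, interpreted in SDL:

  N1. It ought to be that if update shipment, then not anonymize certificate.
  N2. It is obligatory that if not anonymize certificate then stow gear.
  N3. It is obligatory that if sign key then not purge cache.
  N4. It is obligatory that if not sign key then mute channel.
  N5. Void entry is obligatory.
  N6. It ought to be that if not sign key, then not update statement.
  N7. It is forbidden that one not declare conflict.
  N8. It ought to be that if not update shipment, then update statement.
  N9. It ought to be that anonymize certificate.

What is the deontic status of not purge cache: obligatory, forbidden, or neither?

Obligatory

From premise 9 we have O(anonymize_certificate).
Premise 1, O(update_shipment → ¬anonymize_certificate), contraposes to O(anonymize_certificate → ¬update_shipment); with O(anonymize_certificate) we get O(¬update_shipment).
From O(¬update_shipment) and premise 8, O(¬update_shipment → update_statement), we obtain O(update_statement).
Premise 6 is O(¬sign_key → ¬update_statement); contrapositively O(update_statement → sign_key). Since O(update_statement) holds, K gives O(sign_key).
With premise 3, O(sign_key → ¬purge_cache), the K-axiom yields O(¬purge_cache).
Premises 2, 4, 5, 7 do not contribute to this derivation.
Hence ¬purge_cache is obligatory.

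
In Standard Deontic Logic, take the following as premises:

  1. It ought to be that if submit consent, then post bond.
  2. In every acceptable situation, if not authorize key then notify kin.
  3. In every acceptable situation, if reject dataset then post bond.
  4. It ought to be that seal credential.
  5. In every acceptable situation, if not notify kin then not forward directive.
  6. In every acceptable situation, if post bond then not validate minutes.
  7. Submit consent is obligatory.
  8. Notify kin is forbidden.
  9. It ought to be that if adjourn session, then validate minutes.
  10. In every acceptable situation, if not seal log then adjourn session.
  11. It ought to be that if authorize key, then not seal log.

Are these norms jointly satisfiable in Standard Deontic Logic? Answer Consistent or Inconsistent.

From premise 7 we have O(submit_consent).
Premise 1 is O(submit_consent → post_bond); since O(submit_consent), deontic closure gives O(post_bond).
With premise 6, O(post_bond → ¬validate_minutes), the K-axiom yields O(¬validate_minutes).
The contrapositive of premise 9 (O(adjourn_session → validate_minutes)) is O(¬validate_minutes → ¬adjourn_session), and O(¬validate_minutes) is already established, so O(¬adjourn_session).
Premise 10, O(¬seal_log → adjourn_session), contraposes to O(¬adjourn_session → seal_log); with O(¬adjourn_session) we get O(seal_log).
The contrapositive of premise 11 (O(authorize_key → ¬seal_log)) is O(seal_log → ¬authorize_key), and O(seal_log) is already established, so O(¬authorize_key).
Applying K to premise 2 (O(¬authorize_key → notify_kin)) and O(¬authorize_key) yields O(notify_kin).
But premise 8, F(notify_kin), means O(¬notify_kin).
We now have both O(notify_kin) and O(¬notify_kin) — notify_kin is simultaneously obligatory and forbidden, violating the D-axiom.

Inconsistent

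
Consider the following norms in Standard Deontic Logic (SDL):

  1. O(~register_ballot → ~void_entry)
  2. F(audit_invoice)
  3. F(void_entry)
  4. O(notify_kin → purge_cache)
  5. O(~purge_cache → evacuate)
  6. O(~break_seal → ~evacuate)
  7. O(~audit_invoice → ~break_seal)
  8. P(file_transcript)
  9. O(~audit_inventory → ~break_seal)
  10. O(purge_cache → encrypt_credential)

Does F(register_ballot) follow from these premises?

Premise 1 is O(~register_ballot → ~void_entry); even if O(~void_entry) held, inferring O(~register_ballot) would be affirming the consequent — invalid.
No other premise forces O(~register_ballot). An ideal world satisfying every premise can still have register_ballot true, so F(register_ballot) is not derivable.

No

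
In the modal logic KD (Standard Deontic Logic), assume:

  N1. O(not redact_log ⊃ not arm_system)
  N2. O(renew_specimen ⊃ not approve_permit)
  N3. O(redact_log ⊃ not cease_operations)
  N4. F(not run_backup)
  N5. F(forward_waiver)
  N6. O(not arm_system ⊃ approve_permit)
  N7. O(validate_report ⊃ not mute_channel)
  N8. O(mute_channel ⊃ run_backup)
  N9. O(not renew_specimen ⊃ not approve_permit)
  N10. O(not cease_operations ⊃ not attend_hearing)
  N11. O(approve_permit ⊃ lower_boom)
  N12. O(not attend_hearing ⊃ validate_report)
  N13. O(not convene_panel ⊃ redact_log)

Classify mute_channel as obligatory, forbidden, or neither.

Premises 2 and 9 are O(renew_specimen ⊃ not approve_permit) and O(not renew_specimen ⊃ not approve_permit); every ideal world satisfies renew_specimen or not renew_specimen, so in either case not approve_permit holds — hence O(not approve_permit).
Premise 6, O(not arm_system ⊃ approve_permit), contraposes to O(not approve_permit ⊃ arm_system); with O(not approve_permit) we get O(arm_system).
Premise 1 is O(not redact_log ⊃ not arm_system); contrapositively O(arm_system ⊃ redact_log). Since O(arm_system) holds, K gives O(redact_log).
From O(redact_log) and premise 3, O(redact_log ⊃ not cease_operations), we obtain O(not cease_operations).
Premise 10 is O(not cease_operations ⊃ not attend_hearing); since O(not cease_operations), deontic closure gives O(not attend_hearing).
From O(not attend_hearing) and premise 12, O(not attend_hearing ⊃ validate_report), we obtain O(validate_report).
Premise 7 is O(validate_report ⊃ not mute_channel); since O(validate_report), deontic closure gives O(not mute_channel).
Premises 4, 5, 8, 11, 13 do not contribute to this derivation.
Thus O(not mute_channel), which is F(mute_channel): mute_channel is forbidden.

Forbidden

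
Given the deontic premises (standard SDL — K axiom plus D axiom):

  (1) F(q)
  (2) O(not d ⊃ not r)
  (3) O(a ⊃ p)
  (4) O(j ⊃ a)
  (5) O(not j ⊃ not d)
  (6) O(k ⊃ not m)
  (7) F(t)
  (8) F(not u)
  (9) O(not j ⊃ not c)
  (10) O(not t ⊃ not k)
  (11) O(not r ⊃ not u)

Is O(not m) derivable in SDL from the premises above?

No

Premise 6 is O(k ⊃ not m), but O(k) is not derivable from the premises, so it does not yield O(not m).
No other premise forces O(not m). An ideal world satisfying every premise can still have not m false, so O(not m) is not derivable.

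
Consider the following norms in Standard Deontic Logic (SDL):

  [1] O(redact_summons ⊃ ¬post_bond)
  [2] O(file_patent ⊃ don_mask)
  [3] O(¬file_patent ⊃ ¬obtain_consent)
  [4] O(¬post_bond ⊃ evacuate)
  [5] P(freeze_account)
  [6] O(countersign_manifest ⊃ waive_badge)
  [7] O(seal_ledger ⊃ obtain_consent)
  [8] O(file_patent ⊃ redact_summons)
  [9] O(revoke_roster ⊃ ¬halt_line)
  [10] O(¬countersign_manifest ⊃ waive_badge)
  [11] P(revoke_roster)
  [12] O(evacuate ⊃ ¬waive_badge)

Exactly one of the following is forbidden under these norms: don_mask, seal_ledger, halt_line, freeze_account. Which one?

seal_ledger

Premises 6 and 10 are O(countersign_manifest ⊃ waive_badge) and O(¬countersign_manifest ⊃ waive_badge); every ideal world satisfies countersign_manifest or ¬countersign_manifest, so in either case waive_badge holds — hence O(waive_badge).
Premise 12, O(evacuate ⊃ ¬waive_badge), contraposes to O(waive_badge ⊃ ¬evacuate); with O(waive_badge) we get O(¬evacuate).
Premise 4 is O(¬post_bond ⊃ evacuate); contrapositively O(¬evacuate ⊃ post_bond). Since O(¬evacuate) holds, K gives O(post_bond).
Premise 1, O(redact_summons ⊃ ¬post_bond), contraposes to O(post_bond ⊃ ¬redact_summons); with O(post_bond) we get O(¬redact_summons).
Premise 8 is O(file_patent ⊃ redact_summons); contrapositively O(¬redact_summons ⊃ ¬file_patent). Since O(¬redact_summons) holds, K gives O(¬file_patent).
From O(¬file_patent) and premise 3, O(¬file_patent ⊃ ¬obtain_consent), we obtain O(¬obtain_consent).
Premise 7 is O(seal_ledger ⊃ obtain_consent); contrapositively O(¬obtain_consent ⊃ ¬seal_ledger). Since O(¬obtain_consent) holds, K gives O(¬seal_ledger).
So O(¬seal_ledger) holds, i.e. seal_ledger is forbidden. None of the other listed options is forbidden under the premises.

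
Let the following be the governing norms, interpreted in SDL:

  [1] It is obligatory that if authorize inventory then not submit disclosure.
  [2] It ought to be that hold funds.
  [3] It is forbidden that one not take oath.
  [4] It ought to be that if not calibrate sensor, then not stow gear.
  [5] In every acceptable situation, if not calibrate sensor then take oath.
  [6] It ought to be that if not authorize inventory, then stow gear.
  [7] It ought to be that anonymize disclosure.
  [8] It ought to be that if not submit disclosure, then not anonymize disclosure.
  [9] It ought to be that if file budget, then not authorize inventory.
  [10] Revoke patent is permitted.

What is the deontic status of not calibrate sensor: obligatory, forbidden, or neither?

Forbidden

Premise 7 states O(anonymize_disclosure) outright.
The contrapositive of premise 8 (O(¬submit_disclosure → ¬anonymize_disclosure)) is O(anonymize_disclosure → submit_disclosure), and O(anonymize_disclosure) is already established, so O(submit_disclosure).
Premise 1 is O(authorize_inventory → ¬submit_disclosure); contrapositively O(submit_disclosure → ¬authorize_inventory). Since O(submit_disclosure) holds, K gives O(¬authorize_inventory).
Applying K to premise 6 (O(¬authorize_inventory → stow_gear)) and O(¬authorize_inventory) yields O(stow_gear).
Premise 4, O(¬calibrate_sensor → ¬stow_gear), contraposes to O(stow_gear → calibrate_sensor); with O(stow_gear) we get O(calibrate_sensor).
Premises 2, 3, 5, 9, 10 do not contribute to this derivation.
Thus O(calibrate_sensor), which is F(¬calibrate_sensor): ¬calibrate_sensor is forbidden.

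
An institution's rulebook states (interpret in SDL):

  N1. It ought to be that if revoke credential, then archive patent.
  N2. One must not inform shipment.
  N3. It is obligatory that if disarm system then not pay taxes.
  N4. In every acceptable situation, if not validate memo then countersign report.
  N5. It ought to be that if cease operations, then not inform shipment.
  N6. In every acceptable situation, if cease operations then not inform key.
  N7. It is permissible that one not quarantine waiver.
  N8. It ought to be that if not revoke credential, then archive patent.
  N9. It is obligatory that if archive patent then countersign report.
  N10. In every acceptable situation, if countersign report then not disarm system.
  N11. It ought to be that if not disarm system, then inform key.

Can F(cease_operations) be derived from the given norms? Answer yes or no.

Premises 8 and 1 are O(¬revoke_credential → archive_patent) and O(revoke_credential → archive_patent); every ideal world satisfies ¬revoke_credential or revoke_credential, so in either case archive_patent holds — hence O(archive_patent).
From O(archive_patent) and premise 9, O(archive_patent → countersign_report), we obtain O(countersign_report).
Premise 10 is O(countersign_report → ¬disarm_system); since O(countersign_report), deontic closure gives O(¬disarm_system).
Premise 11 is O(¬disarm_system → inform_key); since O(¬disarm_system), deontic closure gives O(inform_key).
Premise 6 is O(cease_operations → ¬inform_key); contrapositively O(inform_key → ¬cease_operations). Since O(inform_key) holds, K gives O(¬cease_operations).
Premises 2, 3, 4, 5, 7 do not contribute to this derivation.
So O(¬cease_operations) holds, i.e. F(cease_operations). The claim follows.

Yes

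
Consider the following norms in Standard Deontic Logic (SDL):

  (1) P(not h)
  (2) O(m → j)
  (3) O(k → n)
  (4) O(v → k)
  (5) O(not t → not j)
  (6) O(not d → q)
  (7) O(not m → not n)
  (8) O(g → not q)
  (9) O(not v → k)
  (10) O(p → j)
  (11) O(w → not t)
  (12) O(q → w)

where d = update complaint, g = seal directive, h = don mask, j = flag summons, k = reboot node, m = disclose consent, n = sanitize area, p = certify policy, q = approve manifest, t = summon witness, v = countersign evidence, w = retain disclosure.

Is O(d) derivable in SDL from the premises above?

Premises 4 and 9 are O(v → k) and O(not v → k); every ideal world satisfies v or not v, so in either case k holds — hence O(k).
Applying K to premise 3 (O(k → n)) and O(k) yields O(n).
Premise 7 is O(not m → not n); contrapositively O(n → m). Since O(n) holds, K gives O(m).
Applying K to premise 2 (O(m → j)) and O(m) yields O(j).
Premise 5 is O(not t → not j); contrapositively O(j → t). Since O(j) holds, K gives O(t).
Premise 11 is O(w → not t); contrapositively O(t → not w). Since O(t) holds, K gives O(not w).
The contrapositive of premise 12 (O(q → w)) is O(not w → not q), and O(not w) is already established, so O(not q).
Premise 6 is O(not d → q); contrapositively O(not q → d). Since O(not q) holds, K gives O(d).
Premises 1, 8, 10 do not contribute to this derivation.
So O(d) follows.

Yes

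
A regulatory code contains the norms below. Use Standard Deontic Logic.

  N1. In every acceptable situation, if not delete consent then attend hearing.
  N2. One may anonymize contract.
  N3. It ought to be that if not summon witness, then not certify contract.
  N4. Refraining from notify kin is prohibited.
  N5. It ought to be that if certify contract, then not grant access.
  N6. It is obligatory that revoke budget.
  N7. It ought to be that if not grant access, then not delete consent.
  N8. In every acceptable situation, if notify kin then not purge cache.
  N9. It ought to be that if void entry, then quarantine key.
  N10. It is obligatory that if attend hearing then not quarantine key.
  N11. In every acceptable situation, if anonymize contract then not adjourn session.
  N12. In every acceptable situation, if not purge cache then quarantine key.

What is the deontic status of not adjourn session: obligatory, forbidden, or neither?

Neither

Premise 11 is O(anonymize_contract → ¬adjourn_session), but O(anonymize_contract) is not derivable from the premises (the permission P(anonymize_contract) asserts only ¬O(¬anonymize_contract), not O(anonymize_contract)), so it does not yield O(¬adjourn_session).
No premise or chain of K-axiom applications forces O(¬adjourn_session), and none forces O(adjourn_session). So ¬adjourn_session is neither obligatory nor forbidden under these norms.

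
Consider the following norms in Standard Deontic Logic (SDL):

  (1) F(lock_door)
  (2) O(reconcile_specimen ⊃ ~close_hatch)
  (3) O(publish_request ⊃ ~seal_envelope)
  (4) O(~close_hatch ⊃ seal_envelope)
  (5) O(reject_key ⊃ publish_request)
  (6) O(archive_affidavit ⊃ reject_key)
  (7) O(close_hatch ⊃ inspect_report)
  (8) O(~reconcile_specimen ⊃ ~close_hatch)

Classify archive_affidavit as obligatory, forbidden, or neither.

Forbidden

Premises 8 and 2 are O(~reconcile_specimen ⊃ ~close_hatch) and O(reconcile_specimen ⊃ ~close_hatch); every ideal world satisfies ~reconcile_specimen or reconcile_specimen, so in either case ~close_hatch holds — hence O(~close_hatch).
Applying K to premise 4 (O(~close_hatch ⊃ seal_envelope)) and O(~close_hatch) yields O(seal_envelope).
The contrapositive of premise 3 (O(publish_request ⊃ ~seal_envelope)) is O(seal_envelope ⊃ ~publish_request), and O(seal_envelope) is already established, so O(~publish_request).
Premise 5, O(reject_key ⊃ publish_request), contraposes to O(~publish_request ⊃ ~reject_key); with O(~publish_request) we get O(~reject_key).
Premise 6, O(archive_affidavit ⊃ reject_key), contraposes to O(~reject_key ⊃ ~archive_affidavit); with O(~reject_key) we get O(~archive_affidavit).
Premises 1, 7 do not contribute to this derivation.
Thus O(~archive_affidavit), which is F(archive_affidavit): archive_affidavit is forbidden.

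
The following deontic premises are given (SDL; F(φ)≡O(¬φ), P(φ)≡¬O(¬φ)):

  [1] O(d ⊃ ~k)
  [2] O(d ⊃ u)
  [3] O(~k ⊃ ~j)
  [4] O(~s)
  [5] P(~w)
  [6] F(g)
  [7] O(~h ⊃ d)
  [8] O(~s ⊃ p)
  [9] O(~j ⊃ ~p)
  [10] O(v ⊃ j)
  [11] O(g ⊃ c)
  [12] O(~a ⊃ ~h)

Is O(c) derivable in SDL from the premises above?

Premise 11 is O(g ⊃ c), but O(g) is not derivable from the premises, so it does not yield O(c).
No other premise forces O(c). An ideal world satisfying every premise can still have c false, so O(c) is not derivable.

No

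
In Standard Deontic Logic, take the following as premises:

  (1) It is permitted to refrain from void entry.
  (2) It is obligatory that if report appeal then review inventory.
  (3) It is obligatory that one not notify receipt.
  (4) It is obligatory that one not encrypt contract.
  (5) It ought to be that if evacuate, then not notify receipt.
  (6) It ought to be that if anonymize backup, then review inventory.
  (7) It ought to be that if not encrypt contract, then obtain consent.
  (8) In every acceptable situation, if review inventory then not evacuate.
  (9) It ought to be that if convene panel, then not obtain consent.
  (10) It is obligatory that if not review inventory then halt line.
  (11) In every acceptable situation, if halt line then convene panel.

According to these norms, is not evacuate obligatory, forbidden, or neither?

Obligatory

From premise 4 we have O(¬encrypt_contract).
Premise 7 is O(¬encrypt_contract → obtain_consent); since O(¬encrypt_contract), deontic closure gives O(obtain_consent).
The contrapositive of premise 9 (O(convene_panel → ¬obtain_consent)) is O(obtain_consent → ¬convene_panel), and O(obtain_consent) is already established, so O(¬convene_panel).
The contrapositive of premise 11 (O(halt_line → convene_panel)) is O(¬convene_panel → ¬halt_line), and O(¬convene_panel) is already established, so O(¬halt_line).
Premise 10, O(¬review_inventory → halt_line), contraposes to O(¬halt_line → review_inventory); with O(¬halt_line) we get O(review_inventory).
From O(review_inventory) and premise 8, O(review_inventory → ¬evacuate), we obtain O(¬evacuate).
Premises 1, 2, 3, 5, 6 do not contribute to this derivation.
Hence ¬evacuate is obligatory.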